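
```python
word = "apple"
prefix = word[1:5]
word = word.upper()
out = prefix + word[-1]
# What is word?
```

Trace:
`word = "apple"` → word = 'apple'
`prefix = word[1:5]` → prefix = 'pple'
`word = word.upper()` → word = 'APPLE'
`out = prefix + word[-1]` → out = 'ppleE'
So word = 'APPLE'

Answer: 'APPLE'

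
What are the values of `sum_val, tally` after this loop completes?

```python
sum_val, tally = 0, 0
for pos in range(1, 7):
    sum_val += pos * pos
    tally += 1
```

Sum of squares and count
`sum_val, tally` takes the values: (0, 0) → (1, 0) → (1, 1) → (5, 1) → (5, 2) → (14, 2) → (14, 3) → (30, 3) → (30, 4) → (55, 4) → (55, 5) → (91, 5) → (91, 6)

Answer: 91, 6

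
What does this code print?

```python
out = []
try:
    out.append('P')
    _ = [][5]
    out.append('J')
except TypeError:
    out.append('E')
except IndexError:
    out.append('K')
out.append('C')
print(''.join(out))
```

Execution trace: 'P' (try body) → 'K' (except IndexError) → 'C' (after the try/except). Output: PKC

Answer: PKC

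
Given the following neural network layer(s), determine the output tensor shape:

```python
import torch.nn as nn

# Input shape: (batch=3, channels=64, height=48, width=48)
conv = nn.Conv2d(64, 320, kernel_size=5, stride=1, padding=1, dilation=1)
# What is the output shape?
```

Input: (3, 64, 48, 48) -> Output: (3, 320, 46, 46)

Answer: (3, 320, 46, 46)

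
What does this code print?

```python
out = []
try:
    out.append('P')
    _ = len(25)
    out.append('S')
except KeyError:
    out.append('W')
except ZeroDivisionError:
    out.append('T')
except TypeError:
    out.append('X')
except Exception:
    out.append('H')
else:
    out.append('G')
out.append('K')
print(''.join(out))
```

Execution trace: 'P' (try body) → 'X' (except TypeError) → 'K' (after the try/except). Output: PXK

Answer: PXK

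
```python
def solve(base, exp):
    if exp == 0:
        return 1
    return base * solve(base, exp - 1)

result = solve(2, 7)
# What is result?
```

solve(2, 7) = 2 * 2 * 2 * 2 * 2 * 2 * 2 = 128

Answer: 128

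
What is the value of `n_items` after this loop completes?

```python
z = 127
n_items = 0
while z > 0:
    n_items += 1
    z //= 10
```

Count digits by repeated division by 10
`n_items` takes the values: 0 → 1 → 2 → 3

Answer: 3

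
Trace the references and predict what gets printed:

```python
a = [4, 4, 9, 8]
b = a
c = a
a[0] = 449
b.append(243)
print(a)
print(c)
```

Key concept: multiple aliases.
Step by step:
`a = [4, 4, 9, 8]` → a = [4, 4, 9, 8]
`b = a` → b = [4, 4, 9, 8] (same object as a)
`c = a` → c = [4, 4, 9, 8] (same object as a, b)
`a[0] = 449` → a = [449, 4, 9, 8] (same object as b, c); b = [449, 4, 9, 8] (same object as a, c); c = [449, 4, 9, 8] (same object as a, b)
`b.append(243)` → a = [449, 4, 9, 8, 243] (same object as b, c); b = [449, 4, 9, 8, 243] (same object as a, c); c = [449, 4, 9, 8, 243] (same object as a, b)
`print(a)` → prints [449, 4, 9, 8, 243]
`print(c)` → prints [449, 4, 9, 8, 243]

Answer:
[449, 4, 9, 8, 243]
[449, 4, 9, 8, 243]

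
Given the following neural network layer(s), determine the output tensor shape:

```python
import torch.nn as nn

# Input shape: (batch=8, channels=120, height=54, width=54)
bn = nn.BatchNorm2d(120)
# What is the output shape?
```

Input: (8, 120, 54, 54) -> Output: (8, 120, 54, 54)

Answer: (8, 120, 54, 54)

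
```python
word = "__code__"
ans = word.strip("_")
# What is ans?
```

Trace:
`word = "__code__"` → word = '__code__'
`ans = word.strip("_")` → ans = 'code'
So ans = 'code'

Answer: 'code'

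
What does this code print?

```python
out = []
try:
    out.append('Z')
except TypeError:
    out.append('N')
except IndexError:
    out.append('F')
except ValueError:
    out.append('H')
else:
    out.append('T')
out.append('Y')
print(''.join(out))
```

Execution trace: 'Z' (try body, no exception) → 'T' (else) → 'Y' (after the try/except). Output: ZTY

Answer: ZTY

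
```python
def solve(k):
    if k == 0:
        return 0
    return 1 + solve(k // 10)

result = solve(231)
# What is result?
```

Count of digits of 231: 3

Answer: 3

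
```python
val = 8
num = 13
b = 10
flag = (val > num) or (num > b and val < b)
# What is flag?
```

Trace:
`val = 8` → val = 8
`num = 13` → num = 13
`b = 10` → b = 10
`flag = (val > num) or (num > b and val < b)` → flag = True
So flag = True

Answer: True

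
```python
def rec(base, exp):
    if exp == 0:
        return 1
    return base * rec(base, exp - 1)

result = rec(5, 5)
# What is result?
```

rec(5, 5) = 5 * 5 * 5 * 5 * 5 = 3125

Answer: 3125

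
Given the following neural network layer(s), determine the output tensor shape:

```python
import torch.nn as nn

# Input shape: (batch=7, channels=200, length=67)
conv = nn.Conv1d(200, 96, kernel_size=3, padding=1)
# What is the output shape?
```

Input: (7, 200, 67) -> Output: (7, 96, 67)

Answer: (7, 96, 67)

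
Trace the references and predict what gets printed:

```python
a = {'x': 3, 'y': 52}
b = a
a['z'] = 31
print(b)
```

Key concept: dict aliasing.
Step by step:
`a = {'x': 3, 'y': 52}` → a = {'x': 3, 'y': 52}
`b = a` → b = {'x': 3, 'y': 52} (same object as a)
`a['z'] = 31` → a = {'x': 3, 'y': 52, 'z': 31} (same object as b); b = {'x': 3, 'y': 52, 'z': 31} (same object as a)
`print(b)` → prints {'x': 3, 'y': 52, 'z': 31}

Answer: {'x': 3, 'y': 52, 'z': 31}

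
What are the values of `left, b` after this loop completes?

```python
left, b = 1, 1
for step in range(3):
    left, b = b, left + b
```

Fibonacci: after 3 iterations
`left, b` takes the values: (1, 1) → (1, 2) → (2, 3) → (3, 5)

Answer: 3, 5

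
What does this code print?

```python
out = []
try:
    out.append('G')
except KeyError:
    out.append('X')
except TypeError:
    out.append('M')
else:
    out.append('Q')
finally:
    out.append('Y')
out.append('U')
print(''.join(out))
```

Execution trace: 'G' (try body, no exception) → 'Q' (else) → 'Y' (finally) → 'U' (after the try/except). Output: GQYU

Answer: GQYU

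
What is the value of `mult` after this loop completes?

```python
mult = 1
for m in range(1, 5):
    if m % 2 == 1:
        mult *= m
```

Product of odd numbers 1 to 4
`mult` takes the values: 1 → 3

Answer: 3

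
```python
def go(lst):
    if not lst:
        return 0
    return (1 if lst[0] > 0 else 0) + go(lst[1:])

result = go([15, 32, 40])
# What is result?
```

Count of positive elements in [15, 32, 40] = 3

Answer: 3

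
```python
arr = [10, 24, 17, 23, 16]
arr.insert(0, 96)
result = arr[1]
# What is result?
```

Trace:
`arr = [10, 24, 17, 23, 16]` → arr = [10, 24, 17, 23, 16]
`arr.insert(0, 96)` → arr = [96, 10, 24, 17, 23, 16]
`result = arr[1]` → result = 10
So result = 10

Answer: 10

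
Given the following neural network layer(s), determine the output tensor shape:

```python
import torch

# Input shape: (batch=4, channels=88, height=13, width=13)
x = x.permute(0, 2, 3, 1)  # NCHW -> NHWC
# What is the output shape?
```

Input: (4, 88, 13, 13) -> Output: (4, 13, 13, 88)

Answer: (4, 13, 13, 88)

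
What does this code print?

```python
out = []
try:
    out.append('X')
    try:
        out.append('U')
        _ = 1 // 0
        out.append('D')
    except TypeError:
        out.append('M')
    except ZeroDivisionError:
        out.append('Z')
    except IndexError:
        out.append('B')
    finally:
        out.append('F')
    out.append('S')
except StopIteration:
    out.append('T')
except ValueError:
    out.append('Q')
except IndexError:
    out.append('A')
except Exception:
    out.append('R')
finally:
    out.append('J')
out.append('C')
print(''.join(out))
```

Execution trace: 'X' (try body) → 'U' (inner try body) → 'Z' (inner except ZeroDivisionError) → 'F' (inner finally) → 'S' (try body, no exception) → 'J' (finally) → 'C' (after the try/except). Output: XUZFSJC

Answer: XUZFSJC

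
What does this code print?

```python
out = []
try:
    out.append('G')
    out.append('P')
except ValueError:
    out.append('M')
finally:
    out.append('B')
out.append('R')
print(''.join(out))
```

Execution trace: 'G' (try body) → 'P' (try body, no exception) → 'B' (finally) → 'R' (after the try/except). Output: GPBR

Answer: GPBR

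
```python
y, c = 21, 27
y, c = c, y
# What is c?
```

Trace:
`y, c = 21, 27` → y = 21; c = 27
`y, c = c, y` → y = 27; c = 21
So c = 21

Answer: 21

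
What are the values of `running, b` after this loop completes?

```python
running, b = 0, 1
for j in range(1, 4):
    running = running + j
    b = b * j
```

Sum and factorial of 1 to 3
`running, b` takes the values: (0, 1) → (1, 1) → (3, 1) → (3, 2) → (6, 2) → (6, 6)

Answer: 6, 6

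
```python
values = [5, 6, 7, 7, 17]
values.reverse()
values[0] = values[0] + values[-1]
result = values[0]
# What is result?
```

Trace:
`values = [5, 6, 7, 7, 17]` → values = [5, 6, 7, 7, 17]
`values.reverse()` → values = [17, 7, 7, 6, 5]
`values[0] = values[0] + values[-1]` → values = [22, 7, 7, 6, 5]
`result = values[0]` → result = 22
So result = 22

Answer: 22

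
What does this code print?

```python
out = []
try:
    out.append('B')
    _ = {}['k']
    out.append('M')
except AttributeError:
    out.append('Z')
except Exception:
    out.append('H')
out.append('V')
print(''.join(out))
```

Execution trace: 'B' (try body) → 'H' (except Exception) → 'V' (after the try/except). Output: BHV

Answer: BHV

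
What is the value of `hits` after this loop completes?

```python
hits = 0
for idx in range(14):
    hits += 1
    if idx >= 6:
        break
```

Loop breaks when idx reaches 6, hits is 7
`hits` takes the values: 0 → 1 → 2 → 3 → 4 → 5 → 6 → 7

Answer: 7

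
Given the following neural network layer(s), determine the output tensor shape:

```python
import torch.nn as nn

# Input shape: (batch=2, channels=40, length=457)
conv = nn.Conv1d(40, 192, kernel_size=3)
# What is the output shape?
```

Input: (2, 40, 457) -> Output: (2, 192, 455)

Answer: (2, 192, 455)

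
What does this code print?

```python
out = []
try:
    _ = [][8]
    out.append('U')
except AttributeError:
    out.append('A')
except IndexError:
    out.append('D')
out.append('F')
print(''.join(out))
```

Execution trace: 'D' (except IndexError) → 'F' (after the try/except). Output: DF

Answer: DF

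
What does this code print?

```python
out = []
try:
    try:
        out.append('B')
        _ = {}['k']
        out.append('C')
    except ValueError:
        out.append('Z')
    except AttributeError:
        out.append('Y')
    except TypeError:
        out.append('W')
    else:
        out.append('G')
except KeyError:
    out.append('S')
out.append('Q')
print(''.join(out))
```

Execution trace: 'B' (try body) → 'S' (outer except KeyError) → 'Q' (after the try/except). Output: BSQ

Answer: BSQ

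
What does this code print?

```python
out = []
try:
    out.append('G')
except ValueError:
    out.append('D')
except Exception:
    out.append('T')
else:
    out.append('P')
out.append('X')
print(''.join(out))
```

Execution trace: 'G' (try body, no exception) → 'P' (else) → 'X' (after the try/except). Output: GPX

Answer: GPX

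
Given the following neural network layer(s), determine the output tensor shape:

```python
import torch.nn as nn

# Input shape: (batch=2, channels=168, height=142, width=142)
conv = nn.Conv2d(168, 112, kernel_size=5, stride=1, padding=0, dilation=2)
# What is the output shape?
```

Input: (2, 168, 142, 142) -> Output: (2, 112, 134, 134)

Answer: (2, 112, 134, 134)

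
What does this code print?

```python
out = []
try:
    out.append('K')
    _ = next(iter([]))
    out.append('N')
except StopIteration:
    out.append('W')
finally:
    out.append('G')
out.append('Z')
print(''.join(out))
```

Execution trace: 'K' (try body) → 'W' (except StopIteration) → 'G' (finally) → 'Z' (after the try/except). Output: KWGZ

Answer: KWGZ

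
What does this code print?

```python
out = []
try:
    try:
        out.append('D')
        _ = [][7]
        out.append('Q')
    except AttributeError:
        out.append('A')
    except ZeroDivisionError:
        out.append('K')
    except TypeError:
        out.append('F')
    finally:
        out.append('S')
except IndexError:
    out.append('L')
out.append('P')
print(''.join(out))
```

Execution trace: 'D' (try body) → 'S' (finally) → 'L' (outer except IndexError) → 'P' (after the try/except). Output: DSLP

Answer: DSLP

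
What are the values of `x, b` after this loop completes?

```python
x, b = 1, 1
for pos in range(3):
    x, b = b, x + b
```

Fibonacci: after 3 iterations
`x, b` takes the values: (1, 1) → (1, 2) → (2, 3) → (3, 5)

Answer: 3, 5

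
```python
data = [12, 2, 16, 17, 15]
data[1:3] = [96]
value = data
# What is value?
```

Trace:
`data = [12, 2, 16, 17, 15]` → data = [12, 2, 16, 17, 15]
`data[1:3] = [96]` → data = [12, 96, 17, 15]
`value = data` → value = [12, 96, 17, 15]
So value = [12, 96, 17, 15]

Answer: [12, 96, 17, 15]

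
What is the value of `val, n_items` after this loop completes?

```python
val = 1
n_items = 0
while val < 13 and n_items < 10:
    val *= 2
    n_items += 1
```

Double until >= 13 or 10 iterations
`val, n_items` takes the values: (1, 0) → (2, 0) → (2, 1) → (4, 1) → (4, 2) → (8, 2) → (8, 3) → (16, 3) → (16, 4)

Answer: 16, 4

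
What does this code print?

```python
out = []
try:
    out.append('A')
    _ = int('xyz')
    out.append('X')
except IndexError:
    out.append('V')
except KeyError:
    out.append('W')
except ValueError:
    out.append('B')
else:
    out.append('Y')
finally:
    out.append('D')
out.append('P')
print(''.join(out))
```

Execution trace: 'A' (try body) → 'B' (except ValueError) → 'D' (finally) → 'P' (after the try/except). Output: ABDP

Answer: ABDP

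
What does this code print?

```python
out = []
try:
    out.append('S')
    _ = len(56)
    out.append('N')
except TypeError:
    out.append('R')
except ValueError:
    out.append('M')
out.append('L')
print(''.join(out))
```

Execution trace: 'S' (try body) → 'R' (except TypeError) → 'L' (after the try/except). Output: SRL

Answer: SRL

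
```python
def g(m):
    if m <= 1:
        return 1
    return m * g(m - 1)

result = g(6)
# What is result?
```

g(6) = 6 * 5 * 4 * 3 * 2 * 1 = 720

Answer: 720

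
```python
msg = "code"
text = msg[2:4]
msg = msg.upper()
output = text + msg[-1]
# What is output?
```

Trace:
`msg = "code"` → msg = 'code'
`text = msg[2:4]` → text = 'de'
`msg = msg.upper()` → msg = 'CODE'
`output = text + msg[-1]` → output = 'deE'
So output = 'deE'

Answer: 'deE'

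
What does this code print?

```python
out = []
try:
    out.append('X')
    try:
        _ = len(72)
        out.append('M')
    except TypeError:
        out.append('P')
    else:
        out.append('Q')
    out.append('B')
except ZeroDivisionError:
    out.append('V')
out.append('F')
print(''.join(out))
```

Execution trace: 'X' (try body) → 'P' (inner except TypeError) → 'B' (try body, no exception) → 'F' (after the try/except). Output: XPBF

Answer: XPBF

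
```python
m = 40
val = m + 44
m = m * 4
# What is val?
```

Trace:
`m = 40` → m = 40
`val = m + 44` → val = 84
`m = m * 4` → m = 160
So val = 84

Answer: 84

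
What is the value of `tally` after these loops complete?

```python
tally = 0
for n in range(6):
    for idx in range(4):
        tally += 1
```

6 * 4 = 24
`tally` takes the values: 0 → 1 → 2 → 3 → 4 → 5 → 6 → 7 → 8 → 9 → 10 → 11 → 12 → 13 → 14 → 15 → 16 → 17 → 18 → 19 → 20 → 21 → 22 → 23 → 24

Answer: 24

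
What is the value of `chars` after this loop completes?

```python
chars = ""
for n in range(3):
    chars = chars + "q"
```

Repeat 'q' 3 times
`chars` takes the values: "" → "q" → "qq" → "qqq"

Answer: "qqq"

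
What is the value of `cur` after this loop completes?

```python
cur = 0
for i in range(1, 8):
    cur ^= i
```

XOR of 1 to 7
`cur` takes the values: 0 → 1 → 3 → 0 → 4 → 1 → 7 → 0

Answer: 0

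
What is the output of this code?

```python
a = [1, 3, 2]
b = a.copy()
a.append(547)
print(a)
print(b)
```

Key concept: list.copy() creates independent copy.
Step by step:
`a = [1, 3, 2]` → a = [1, 3, 2]
`b = a.copy()` → b = [1, 3, 2]
`a.append(547)` → a = [1, 3, 2, 547]
`print(a)` → prints [1, 3, 2, 547]
`print(b)` → prints [1, 3, 2]

Answer:
[1, 3, 2, 547]
[1, 3, 2]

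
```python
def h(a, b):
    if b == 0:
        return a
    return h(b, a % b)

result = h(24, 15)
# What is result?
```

h(24, 15) -> h(15, 9) -> h(9, 6) -> h(6, 3) -> h(3, 0) -> 3

Answer: 3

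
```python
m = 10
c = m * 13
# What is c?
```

Trace:
`m = 10` → m = 10
`c = m * 13` → c = 130
So c = 130

Answer: 130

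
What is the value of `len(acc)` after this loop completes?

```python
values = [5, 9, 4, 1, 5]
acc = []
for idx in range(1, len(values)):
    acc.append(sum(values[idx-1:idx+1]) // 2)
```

Number of 2-element averages
`acc` takes the values: [] → [7] → [7, 6] → [7, 6, 2] → [7, 6, 2, 3]
So `len(acc)` = 4

Answer: 4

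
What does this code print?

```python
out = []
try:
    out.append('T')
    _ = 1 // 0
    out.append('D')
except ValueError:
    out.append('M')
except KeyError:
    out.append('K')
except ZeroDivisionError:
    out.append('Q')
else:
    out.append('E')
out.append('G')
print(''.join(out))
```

Execution trace: 'T' (try body) → 'Q' (except ZeroDivisionError) → 'G' (after the try/except). Output: TQG

Answer: TQG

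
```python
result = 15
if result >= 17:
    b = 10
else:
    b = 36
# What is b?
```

Trace:
`result = 15` → result = 15
`if result >= 17: ...` → result >= 17 is False, take else branch → b = 36
So b = 36

Answer: 36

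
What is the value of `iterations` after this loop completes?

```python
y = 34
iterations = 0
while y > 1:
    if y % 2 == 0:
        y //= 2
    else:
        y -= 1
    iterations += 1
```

Steps to reduce 34 to 1
`iterations` takes the values: 0 → 1 → 2 → 3 → 4 → 5 → 6

Answer: 6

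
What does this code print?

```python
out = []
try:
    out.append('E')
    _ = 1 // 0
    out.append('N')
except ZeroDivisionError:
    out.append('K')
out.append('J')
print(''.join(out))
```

Execution trace: 'E' (try body) → 'K' (except ZeroDivisionError) → 'J' (after the try/except). Output: EKJ

Answer: EKJ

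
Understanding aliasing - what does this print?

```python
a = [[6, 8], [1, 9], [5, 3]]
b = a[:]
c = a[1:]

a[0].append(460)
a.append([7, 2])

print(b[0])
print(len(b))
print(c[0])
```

Key concept: slice with nested mutation.
Step by step:
`a = [[6, 8], [1, 9], [5, 3]]` → a = [[6, 8], [1, 9], [5, 3]]
`b = a[:]` → b = [[6, 8], [1, 9], [5, 3]]
`c = a[1:]` → c = [[1, 9], [5, 3]]
`a[0].append(460)` → a = [[6, 8, 460], [1, 9], [5, 3]]; b = [[6, 8, 460], [1, 9], [5, 3]]
`a.append([7, 2])` → a = [[6, 8, 460], [1, 9], [5, 3], [7, 2]]
`print(b[0])` → prints [6, 8, 460]
`print(len(b))` → prints 3
`print(c[0])` → prints [1, 9]

Answer:
[6, 8, 460]
3
[1, 9]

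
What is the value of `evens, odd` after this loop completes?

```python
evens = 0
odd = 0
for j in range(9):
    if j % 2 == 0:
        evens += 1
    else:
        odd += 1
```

Count evens and odds in range(9)
`evens, odd` takes the values: (0, 0) → (1, 0) → (1, 1) → (2, 1) → (2, 2) → (3, 2) → (3, 3) → (4, 3) → (4, 4) → (5, 4)

Answer: 5, 4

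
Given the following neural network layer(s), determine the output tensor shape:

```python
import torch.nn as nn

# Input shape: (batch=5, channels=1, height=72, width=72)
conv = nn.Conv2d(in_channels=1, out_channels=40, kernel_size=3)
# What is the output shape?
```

Input: (5, 1, 72, 72) -> Output: (5, 40, 70, 70)

Answer: (5, 40, 70, 70)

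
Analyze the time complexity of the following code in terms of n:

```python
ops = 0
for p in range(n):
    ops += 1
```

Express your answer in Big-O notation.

Each loop level contributes: n. Multiplying the contributions gives O(n).

Answer: O(n)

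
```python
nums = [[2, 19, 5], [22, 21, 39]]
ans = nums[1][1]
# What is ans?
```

Trace:
`nums = [[2, 19, 5], [22, 21, 39]]` → nums = [[2, 19, 5], [22, 21, 39]]
`ans = nums[1][1]` → ans = 21
So ans = 21

Answer: 21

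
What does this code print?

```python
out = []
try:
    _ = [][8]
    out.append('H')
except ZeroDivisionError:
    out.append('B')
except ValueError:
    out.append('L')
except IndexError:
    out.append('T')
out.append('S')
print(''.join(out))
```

Execution trace: 'T' (except IndexError) → 'S' (after the try/except). Output: TS

Answer: TS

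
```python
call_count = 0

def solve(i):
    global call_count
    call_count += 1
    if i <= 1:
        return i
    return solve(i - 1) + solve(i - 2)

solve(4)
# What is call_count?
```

Calls(i) = 1 + Calls(i-1) + Calls(i-2); Calls(0)=Calls(1)=1. For i=4 this gives 9.

Answer: 9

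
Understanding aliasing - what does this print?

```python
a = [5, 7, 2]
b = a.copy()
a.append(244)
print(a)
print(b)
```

Key concept: list.copy() creates independent copy.
Step by step:
`a = [5, 7, 2]` → a = [5, 7, 2]
`b = a.copy()` → b = [5, 7, 2]
`a.append(244)` → a = [5, 7, 2, 244]
`print(a)` → prints [5, 7, 2, 244]
`print(b)` → prints [5, 7, 2]

Answer:
[5, 7, 2, 244]
[5, 7, 2]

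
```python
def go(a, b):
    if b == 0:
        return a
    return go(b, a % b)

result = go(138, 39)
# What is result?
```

go(138, 39) -> go(39, 21) -> go(21, 18) -> go(18, 3) -> go(3, 0) -> 3

Answer: 3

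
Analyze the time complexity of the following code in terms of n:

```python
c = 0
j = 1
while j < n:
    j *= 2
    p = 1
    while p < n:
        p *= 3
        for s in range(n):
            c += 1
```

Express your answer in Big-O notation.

Each loop level contributes: log n × log n × n. Multiplying the contributions gives O(n log² n).

Answer: O(n log² n)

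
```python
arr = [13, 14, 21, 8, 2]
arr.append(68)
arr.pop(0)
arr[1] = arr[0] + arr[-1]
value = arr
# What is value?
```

Trace:
`arr = [13, 14, 21, 8, 2]` → arr = [13, 14, 21, 8, 2]
`arr.append(68)` → arr = [13, 14, 21, 8, 2, 68]
`arr.pop(0)` → arr = [14, 21, 8, 2, 68]
`arr[1] = arr[0] + arr[-1]` → arr = [14, 82, 8, 2, 68]
`value = arr` → value = [14, 82, 8, 2, 68]
So value = [14, 82, 8, 2, 68]

Answer: [14, 82, 8, 2, 68]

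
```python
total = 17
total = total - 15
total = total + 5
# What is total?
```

Trace:
`total = 17` → total = 17
`total = total - 15` → total = 2
`total = total + 5` → total = 7
So total = 7

Answer: 7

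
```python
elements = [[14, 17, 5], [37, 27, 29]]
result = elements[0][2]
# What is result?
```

Trace:
`elements = [[14, 17, 5], [37, 27, 29]]` → elements = [[14, 17, 5], [37, 27, 29]]
`result = elements[0][2]` → result = 5
So result = 5

Answer: 5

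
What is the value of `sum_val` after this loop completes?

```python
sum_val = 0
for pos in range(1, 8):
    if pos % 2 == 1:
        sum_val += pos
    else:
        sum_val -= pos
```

Add odd, subtract even
`sum_val` takes the values: 0 → 1 → -1 → 2 → -2 → 3 → -3 → 4

Answer: 4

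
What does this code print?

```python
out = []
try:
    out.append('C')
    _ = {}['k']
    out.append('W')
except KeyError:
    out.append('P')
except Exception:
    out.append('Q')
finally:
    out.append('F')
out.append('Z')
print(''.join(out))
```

Execution trace: 'C' (try body) → 'P' (except KeyError) → 'F' (finally) → 'Z' (after the try/except). Output: CPFZ

Answer: CPFZ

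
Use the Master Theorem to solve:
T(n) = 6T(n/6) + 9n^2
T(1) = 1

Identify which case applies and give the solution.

a=6, b=6, f(n)=9n^2. log_6(6) = 1. Since c=2 > 1 and the regularity condition holds (6(n/6)^2 = (6/6^2)n^2 with 6/6^2 < 1), Case 3 applies: T(n) = Θ(f(n)) = O(n^2).

Answer: O(n^2) - Case 3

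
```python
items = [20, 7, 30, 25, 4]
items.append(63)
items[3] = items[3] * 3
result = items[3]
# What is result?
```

Trace:
`items = [20, 7, 30, 25, 4]` → items = [20, 7, 30, 25, 4]
`items.append(63)` → items = [20, 7, 30, 25, 4, 63]
`items[3] = items[3] * 3` → items = [20, 7, 30, 75, 4, 63]
`result = items[3]` → result = 75
So result = 75

Answer: 75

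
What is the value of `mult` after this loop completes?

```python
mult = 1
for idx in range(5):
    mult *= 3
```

3^5 = 243
`mult` takes the values: 1 → 3 → 9 → 27 → 81 → 243

Answer: 243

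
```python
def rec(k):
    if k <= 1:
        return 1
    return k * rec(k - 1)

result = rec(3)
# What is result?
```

rec(3) = 3 * 2 * 1 = 6

Answer: 6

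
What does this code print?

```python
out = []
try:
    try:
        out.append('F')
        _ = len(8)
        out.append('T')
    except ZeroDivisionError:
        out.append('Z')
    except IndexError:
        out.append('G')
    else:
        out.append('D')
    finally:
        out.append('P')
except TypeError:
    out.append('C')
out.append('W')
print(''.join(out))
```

Execution trace: 'F' (inner try body) → 'P' (inner finally) → 'C' (outer except TypeError) → 'W' (after the try/except). Output: FPCW

Answer: FPCW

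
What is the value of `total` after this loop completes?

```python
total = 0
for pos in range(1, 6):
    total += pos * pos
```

Sum of squares 1² to 5² = 55
`total` takes the values: 0 → 1 → 5 → 14 → 30 → 55

Answer: 55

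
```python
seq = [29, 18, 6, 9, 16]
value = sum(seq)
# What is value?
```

Trace:
`seq = [29, 18, 6, 9, 16]` → seq = [29, 18, 6, 9, 16]
`value = sum(seq)` → value = 78
So value = 78

Answer: 78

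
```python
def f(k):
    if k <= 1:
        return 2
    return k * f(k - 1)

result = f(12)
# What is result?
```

f(12) = 12 * 11 * 10 * 9 * 8 * 7 * 6 * 5 * 4 * 3 * 2 * 2 = 958003200

Answer: 958003200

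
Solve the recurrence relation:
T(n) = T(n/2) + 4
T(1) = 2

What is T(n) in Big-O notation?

Each step divides n by 2 and adds 4. After log_2(n) steps we reach T(1)=2. So T(n) = 4·log_2(n) + 2 = O(log n).

Answer: O(log n)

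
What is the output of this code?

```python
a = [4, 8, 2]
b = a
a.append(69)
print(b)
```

Key concept: basic list aliasing.
Step by step:
`a = [4, 8, 2]` → a = [4, 8, 2]
`b = a` → b = [4, 8, 2] (same object as a)
`a.append(69)` → a = [4, 8, 2, 69] (same object as b); b = [4, 8, 2, 69] (same object as a)
`print(b)` → prints [4, 8, 2, 69]

Answer: [4, 8, 2, 69]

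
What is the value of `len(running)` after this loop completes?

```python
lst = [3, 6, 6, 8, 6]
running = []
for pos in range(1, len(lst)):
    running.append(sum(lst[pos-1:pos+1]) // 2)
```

Number of 2-element averages
`running` takes the values: [] → [4] → [4, 6] → [4, 6, 7] → [4, 6, 7, 7]
So `len(running)` = 4

Answer: 4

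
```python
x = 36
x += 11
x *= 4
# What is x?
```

Trace:
`x = 36` → x = 36
`x += 11` → x = 47
`x *= 4` → x = 188
So x = 188

Answer: 188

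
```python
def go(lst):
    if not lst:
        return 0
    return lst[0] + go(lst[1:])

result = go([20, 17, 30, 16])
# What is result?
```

20 + 17 + 30 + 16 + 0 = 83

Answer: 83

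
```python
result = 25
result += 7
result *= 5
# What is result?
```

Trace:
`result = 25` → result = 25
`result += 7` → result = 32
`result *= 5` → result = 160
So result = 160

Answer: 160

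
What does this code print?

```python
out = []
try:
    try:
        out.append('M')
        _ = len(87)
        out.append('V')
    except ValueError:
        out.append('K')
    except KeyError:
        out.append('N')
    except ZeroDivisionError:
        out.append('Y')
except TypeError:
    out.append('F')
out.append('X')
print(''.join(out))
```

Execution trace: 'M' (try body) → 'F' (outer except TypeError) → 'X' (after the try/except). Output: MFX

Answer: MFX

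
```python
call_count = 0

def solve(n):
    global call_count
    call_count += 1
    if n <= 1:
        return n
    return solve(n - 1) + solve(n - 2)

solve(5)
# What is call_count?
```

Calls(n) = 1 + Calls(n-1) + Calls(n-2); Calls(0)=Calls(1)=1. For n=5 this gives 15.

Answer: 15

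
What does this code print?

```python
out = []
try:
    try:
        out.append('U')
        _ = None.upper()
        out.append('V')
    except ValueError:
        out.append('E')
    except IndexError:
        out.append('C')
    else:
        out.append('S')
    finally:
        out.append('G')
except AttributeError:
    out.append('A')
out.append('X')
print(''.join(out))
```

Execution trace: 'U' (inner try body) → 'G' (inner finally) → 'A' (outer except AttributeError) → 'X' (after the try/except). Output: UGAX

Answer: UGAX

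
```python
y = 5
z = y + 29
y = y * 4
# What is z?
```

Trace:
`y = 5` → y = 5
`z = y + 29` → z = 34
`y = y * 4` → y = 20
So z = 34

Answer: 34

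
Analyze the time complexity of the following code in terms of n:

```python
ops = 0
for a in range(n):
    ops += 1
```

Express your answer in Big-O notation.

Each loop level contributes: n. Multiplying the contributions gives O(n).

Answer: O(n)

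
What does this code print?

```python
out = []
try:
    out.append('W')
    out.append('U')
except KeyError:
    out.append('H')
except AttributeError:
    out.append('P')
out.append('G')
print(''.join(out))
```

Execution trace: 'W' (try body) → 'U' (try body, no exception) → 'G' (after the try/except). Output: WUG

Answer: WUG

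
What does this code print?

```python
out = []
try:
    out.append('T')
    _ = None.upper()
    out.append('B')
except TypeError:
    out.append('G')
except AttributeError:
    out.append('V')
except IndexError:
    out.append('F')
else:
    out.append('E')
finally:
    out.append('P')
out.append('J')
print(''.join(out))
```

Execution trace: 'T' (try body) → 'V' (except AttributeError) → 'P' (finally) → 'J' (after the try/except). Output: TVPJ

Answer: TVPJ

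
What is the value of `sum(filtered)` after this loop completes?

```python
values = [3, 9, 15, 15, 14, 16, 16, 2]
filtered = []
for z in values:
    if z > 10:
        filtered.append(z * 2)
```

Sum of doubled values > 10
`filtered` takes the values: [] → [30] → [30, 30] → [30, 30, 28] → [30, 30, 28, 32] → [30, 30, 28, 32, 32]
So `sum(filtered)` = 152

Answer: 152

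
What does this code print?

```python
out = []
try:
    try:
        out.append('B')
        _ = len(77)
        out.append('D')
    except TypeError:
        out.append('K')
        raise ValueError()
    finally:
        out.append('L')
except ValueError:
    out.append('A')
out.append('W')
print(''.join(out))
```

Execution trace: 'B' (inner try body) → 'K' (inner except TypeError) → 'L' (inner finally) → 'A' (outer except ValueError) → 'W' (after the try/except). Output: BKLAW

Answer: BKLAW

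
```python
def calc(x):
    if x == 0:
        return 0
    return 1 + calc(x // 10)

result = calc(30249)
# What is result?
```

Count of digits of 30249: 5

Answer: 5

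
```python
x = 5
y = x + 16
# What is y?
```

Trace:
`x = 5` → x = 5
`y = x + 16` → y = 21
So y = 21

Answer: 21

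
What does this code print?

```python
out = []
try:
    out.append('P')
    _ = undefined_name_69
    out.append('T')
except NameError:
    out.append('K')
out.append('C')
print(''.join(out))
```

Execution trace: 'P' (try body) → 'K' (except NameError) → 'C' (after the try/except). Output: PKC

Answer: PKC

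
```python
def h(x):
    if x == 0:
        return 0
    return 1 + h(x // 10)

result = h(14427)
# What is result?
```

Count of digits of 14427: 5

Answer: 5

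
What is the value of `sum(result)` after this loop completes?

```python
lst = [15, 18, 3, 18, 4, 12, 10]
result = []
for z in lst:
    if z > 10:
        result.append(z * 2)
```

Sum of doubled values > 10
`result` takes the values: [] → [30] → [30, 36] → [30, 36, 36] → [30, 36, 36, 24]
So `sum(result)` = 126

Answer: 126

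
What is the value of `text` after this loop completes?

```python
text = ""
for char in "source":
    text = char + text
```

Reverse 'source'
`text` takes the values: "" → "s" → "os" → "uos" → "ruos" → "cruos" → "ecruos"

Answer: "ecruos"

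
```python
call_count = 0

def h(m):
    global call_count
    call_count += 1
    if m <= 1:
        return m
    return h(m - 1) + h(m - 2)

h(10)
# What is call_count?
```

Calls(m) = 1 + Calls(m-1) + Calls(m-2); Calls(0)=Calls(1)=1. For m=10 this gives 177.

Answer: 177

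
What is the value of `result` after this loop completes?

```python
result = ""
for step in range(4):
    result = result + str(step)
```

Concatenate digits 0 to 3
`result` takes the values: "" → "0" → "01" → "012" → "0123"

Answer: "0123"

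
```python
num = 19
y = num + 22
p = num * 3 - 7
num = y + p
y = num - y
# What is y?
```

Trace:
`num = 19` → num = 19
`y = num + 22` → y = 41
`p = num * 3 - 7` → p = 50
`num = y + p` → num = 91
`y = num - y` → y = 50
So y = 50

Answer: 50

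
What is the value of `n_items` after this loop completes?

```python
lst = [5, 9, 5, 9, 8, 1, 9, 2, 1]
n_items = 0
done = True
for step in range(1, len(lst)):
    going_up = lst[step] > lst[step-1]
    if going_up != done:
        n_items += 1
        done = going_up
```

Count direction changes in [5, 9, 5, 9, 8, 1, 9, 2, 1]
`n_items` takes the values: 0 → 1 → 2 → 3 → 4 → 5

Answer: 5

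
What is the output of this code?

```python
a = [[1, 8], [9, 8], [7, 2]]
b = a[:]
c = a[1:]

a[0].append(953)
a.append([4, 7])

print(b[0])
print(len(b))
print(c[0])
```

Key concept: slice with nested mutation.
Step by step:
`a = [[1, 8], [9, 8], [7, 2]]` → a = [[1, 8], [9, 8], [7, 2]]
`b = a[:]` → b = [[1, 8], [9, 8], [7, 2]]
`c = a[1:]` → c = [[9, 8], [7, 2]]
`a[0].append(953)` → a = [[1, 8, 953], [9, 8], [7, 2]]; b = [[1, 8, 953], [9, 8], [7, 2]]
`a.append([4, 7])` → a = [[1, 8, 953], [9, 8], [7, 2], [4, 7]]
`print(b[0])` → prints [1, 8, 953]
`print(len(b))` → prints 3
`print(c[0])` → prints [9, 8]

Answer:
[1, 8, 953]
3
[9, 8]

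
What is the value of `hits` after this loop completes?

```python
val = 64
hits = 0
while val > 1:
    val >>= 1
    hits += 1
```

Count right shifts until 1
`hits` takes the values: 0 → 1 → 2 → 3 → 4 → 5 → 6

Answer: 6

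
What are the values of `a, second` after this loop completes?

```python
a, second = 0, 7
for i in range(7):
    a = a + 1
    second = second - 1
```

a goes 0→7, second goes 7→0
`a, second` takes the values: (0, 7) → (1, 7) → (1, 6) → (2, 6) → (2, 5) → (3, 5) → (3, 4) → (4, 4) → (4, 3) → (5, 3) → (5, 2) → (6, 2) → (6, 1) → (7, 1) → (7, 0)

Answer: 7, 0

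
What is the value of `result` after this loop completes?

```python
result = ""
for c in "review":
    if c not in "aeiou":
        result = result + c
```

Remove vowels from 'review'
`result` takes the values: "" → "r" → "rv" → "rvw"

Answer: "rvw"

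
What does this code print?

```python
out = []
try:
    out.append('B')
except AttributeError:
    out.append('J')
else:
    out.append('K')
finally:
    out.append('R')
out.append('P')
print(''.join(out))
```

Execution trace: 'B' (try body, no exception) → 'K' (else) → 'R' (finally) → 'P' (after the try/except). Output: BKRP

Answer: BKRP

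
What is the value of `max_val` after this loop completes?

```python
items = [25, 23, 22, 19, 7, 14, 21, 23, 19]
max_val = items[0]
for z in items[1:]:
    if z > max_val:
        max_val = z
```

Maximum of [25, 23, 22, 19, 7, 14, 21, 23, 19]
`max_val` takes the values: 25

Answer: 25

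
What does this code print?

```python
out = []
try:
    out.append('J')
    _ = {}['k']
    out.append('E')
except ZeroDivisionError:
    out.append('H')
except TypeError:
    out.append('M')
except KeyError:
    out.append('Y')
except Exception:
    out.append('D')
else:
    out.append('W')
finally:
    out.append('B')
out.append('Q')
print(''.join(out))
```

Execution trace: 'J' (try body) → 'Y' (except KeyError) → 'B' (finally) → 'Q' (after the try/except). Output: JYBQ

Answer: JYBQ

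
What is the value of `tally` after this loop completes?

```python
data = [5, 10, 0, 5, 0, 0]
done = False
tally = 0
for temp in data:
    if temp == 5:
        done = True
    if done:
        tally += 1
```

Count elements after first 5 in [5, 10, 0, 5, 0, 0]
`tally` takes the values: 0 → 1 → 2 → 3 → 4 → 5 → 6

Answer: 6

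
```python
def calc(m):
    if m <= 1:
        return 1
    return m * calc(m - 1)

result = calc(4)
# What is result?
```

calc(4) = 4 * 3 * 2 * 1 = 24

Answer: 24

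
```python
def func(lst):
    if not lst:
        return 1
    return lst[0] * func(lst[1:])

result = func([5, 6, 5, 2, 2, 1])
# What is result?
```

Product over [5, 6, 5, 2, 2, 1] = 5 * 6 * 5 * 2 * 2 * 1 = 600

Answer: 600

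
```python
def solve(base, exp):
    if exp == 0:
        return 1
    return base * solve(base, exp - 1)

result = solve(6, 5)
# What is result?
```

solve(6, 5) = 6 * 6 * 6 * 6 * 6 = 7776

Answer: 7776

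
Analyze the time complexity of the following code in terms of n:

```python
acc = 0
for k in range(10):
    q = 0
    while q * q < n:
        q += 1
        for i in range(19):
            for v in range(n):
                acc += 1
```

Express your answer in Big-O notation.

Each loop level contributes: 1 × √n × 1 × n. Multiplying the contributions gives O(n√n).

Answer: O(n√n)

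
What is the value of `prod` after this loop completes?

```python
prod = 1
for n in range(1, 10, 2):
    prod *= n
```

Product of 1, 3, 5, ... up to 9
`prod` takes the values: 1 → 3 → 15 → 105 → 945

Answer: 945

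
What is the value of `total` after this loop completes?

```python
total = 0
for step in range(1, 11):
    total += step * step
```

Sum of squares 1² to 10² = 385
`total` takes the values: 0 → 1 → 5 → 14 → 30 → 55 → 91 → 140 → 204 → 285 → 385

Answer: 385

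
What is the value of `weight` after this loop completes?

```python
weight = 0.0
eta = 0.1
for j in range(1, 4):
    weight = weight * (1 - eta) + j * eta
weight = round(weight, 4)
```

Moving average with lr=0.1
`weight` takes the values: 0.0 → 0.1 → 0.29 → 0.561

Answer: 0.561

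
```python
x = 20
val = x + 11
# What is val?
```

Trace:
`x = 20` → x = 20
`val = x + 11` → val = 31
So val = 31

Answer: 31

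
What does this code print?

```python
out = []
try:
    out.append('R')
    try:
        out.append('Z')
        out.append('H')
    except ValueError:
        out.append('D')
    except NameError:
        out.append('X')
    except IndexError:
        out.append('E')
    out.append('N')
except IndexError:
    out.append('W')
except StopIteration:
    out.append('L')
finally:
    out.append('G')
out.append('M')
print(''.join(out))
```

Execution trace: 'R' (try body) → 'Z' (inner try body) → 'H' (inner try body, no exception) → 'N' (try body, no exception) → 'G' (finally) → 'M' (after the try/except). Output: RZHNGM

Answer: RZHNGM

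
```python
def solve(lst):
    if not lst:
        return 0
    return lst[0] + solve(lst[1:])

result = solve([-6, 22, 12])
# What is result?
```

(-6) + 22 + 12 + 0 = 28

Answer: 28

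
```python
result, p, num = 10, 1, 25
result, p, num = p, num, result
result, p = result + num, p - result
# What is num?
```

Trace:
`result, p, num = 10, 1, 25` → result = 10; p = 1; num = 25
`result, p, num = p, num, result` → result = 1; p = 25; num = 10
`result, p = result + num, p - result` → result = 11; p = 24
So num = 10

Answer: 10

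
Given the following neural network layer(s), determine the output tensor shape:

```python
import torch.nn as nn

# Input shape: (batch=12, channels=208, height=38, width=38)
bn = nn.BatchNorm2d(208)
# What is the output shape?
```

Input: (12, 208, 38, 38) -> Output: (12, 208, 38, 38)

Answer: (12, 208, 38, 38)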